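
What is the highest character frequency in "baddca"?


Input: baddca
Character counts:
  'a': 2
  'b': 1
  'c': 1
  'd': 2
Maximum frequency: 2

2


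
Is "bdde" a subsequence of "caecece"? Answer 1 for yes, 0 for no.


Check if "bdde" is a subsequence of "caecece"
Greedy scan:
  Position 0 ('c'): no match needed
  Position 1 ('a'): no match needed
  Position 2 ('e'): no match needed
  Position 3 ('c'): no match needed
  Position 4 ('e'): no match needed
  Position 5 ('c'): no match needed
  Position 6 ('e'): no match needed
Only matched 0/4 characters => not a subsequence

0


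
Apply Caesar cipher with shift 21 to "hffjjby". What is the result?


Caesar cipher: shift "hffjjby" by 21
  'h' (pos 7) + 21 = pos 2 = 'c'
  'f' (pos 5) + 21 = pos 0 = 'a'
  'f' (pos 5) + 21 = pos 0 = 'a'
  'j' (pos 9) + 21 = pos 4 = 'e'
  'j' (pos 9) + 21 = pos 4 = 'e'
  'b' (pos 1) + 21 = pos 22 = 'w'
  'y' (pos 24) + 21 = pos 19 = 't'
Result: caaeewt

caaeewt


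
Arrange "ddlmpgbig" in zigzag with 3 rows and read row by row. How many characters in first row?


Zigzag "ddlmpgbig" into 3 rows:
Placing characters:
  'd' => row 0
  'd' => row 1
  'l' => row 2
  'm' => row 1
  'p' => row 0
  'g' => row 1
  'b' => row 2
  'i' => row 1
  'g' => row 0
Rows:
  Row 0: "dpg"
  Row 1: "dmgi"
  Row 2: "lb"
First row length: 3

3


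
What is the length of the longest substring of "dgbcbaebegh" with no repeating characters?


Input: "dgbcbaebegh"
Sliding window (track last position of each char):
  Position 0 ('d'): window [0,0] length 1 -- new best
  Position 1 ('g'): window [0,1] length 2 -- new best
  Position 2 ('b'): window [0,2] length 3 -- new best
  Position 3 ('c'): window [0,3] length 4 -- new best
  Position 4 ('b'): repeat (last at 2), move window start to 3
  Position 4 ('b'): window [3,4] length 2
  Position 5 ('a'): window [3,5] length 3
  Position 6 ('e'): window [3,6] length 4
  Position 7 ('b'): repeat (last at 4), move window start to 5
  Position 7 ('b'): window [5,7] length 3
  Position 8 ('e'): repeat (last at 6), move window start to 7
  Position 8 ('e'): window [7,8] length 2
  Position 9 ('g'): window [7,9] length 3
  Position 10 ('h'): window [7,10] length 4
Longest substring with no repeats: "dgbc" with length 4

4


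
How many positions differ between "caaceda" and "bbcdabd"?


Comparing "caaceda" and "bbcdabd" position by position:
  Position 0: 'c' vs 'b' => DIFFER
  Position 1: 'a' vs 'b' => DIFFER
  Position 2: 'a' vs 'c' => DIFFER
  Position 3: 'c' vs 'd' => DIFFER
  Position 4: 'e' vs 'a' => DIFFER
  Position 5: 'd' vs 'b' => DIFFER
  Position 6: 'a' vs 'd' => DIFFER
Positions that differ: 7

7


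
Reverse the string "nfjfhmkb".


Input: nfjfhmkb
Reading characters right to left:
  Position 7: 'b'
  Position 6: 'k'
  Position 5: 'm'
  Position 4: 'h'
  Position 3: 'f'
  Position 2: 'j'
  Position 1: 'f'
  Position 0: 'n'
Reversed: bkmhfjfn

bkmhfjfn


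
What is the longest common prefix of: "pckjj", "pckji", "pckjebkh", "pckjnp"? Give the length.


Words: pckjj, pckji, pckjebkh, pckjnp
  Position 0: all 'p' => match
  Position 1: all 'c' => match
  Position 2: all 'k' => match
  Position 3: all 'j' => match
  Position 4: ('j', 'i', 'e', 'n') => mismatch, stop
LCP = "pckj" (length 4)

4


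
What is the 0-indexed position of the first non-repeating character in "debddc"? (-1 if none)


Input: debddc
Character frequencies:
  'b': 1
  'c': 1
  'd': 3
  'e': 1
Scanning left to right for freq == 1:
  Position 0 ('d'): freq=3, skip
  Position 1 ('e'): unique! => answer = 1

1


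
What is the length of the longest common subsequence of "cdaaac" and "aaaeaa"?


LCS of "cdaaac" and "aaaeaa"
DP table:
           a    a    a    e    a    a
      0    0    0    0    0    0    0
  c   0    0    0    0    0    0    0
  d   0    0    0    0    0    0    0
  a   0    1    1    1    1    1    1
  a   0    1    2    2    2    2    2
  a   0    1    2    3    3    3    3
  c   0    1    2    3    3    3    3
LCS length = dp[6][6] = 3

3


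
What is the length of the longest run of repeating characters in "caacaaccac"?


Input: "caacaaccac"
Scanning for longest run:
  Position 1 ('a'): new char, reset run to 1
  Position 2 ('a'): continues run of 'a', length=2
  Position 3 ('c'): new char, reset run to 1
  Position 4 ('a'): new char, reset run to 1
  Position 5 ('a'): continues run of 'a', length=2
  Position 6 ('c'): new char, reset run to 1
  Position 7 ('c'): continues run of 'c', length=2
  Position 8 ('a'): new char, reset run to 1
  Position 9 ('c'): new char, reset run to 1
Longest run: 'a' with length 2

2


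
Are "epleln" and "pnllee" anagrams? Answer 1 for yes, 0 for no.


Strings: "epleln", "pnllee"
Sorted first:  eellnp
Sorted second: eellnp
Sorted forms match => anagrams

1


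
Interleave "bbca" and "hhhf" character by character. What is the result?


Interleaving "bbca" and "hhhf":
  Position 0: 'b' from first, 'h' from second => "bh"
  Position 1: 'b' from first, 'h' from second => "bh"
  Position 2: 'c' from first, 'h' from second => "ch"
  Position 3: 'a' from first, 'f' from second => "af"
Result: bhbhchaf

bhbhchaf


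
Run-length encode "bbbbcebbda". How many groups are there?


Input: bbbbcebbda
Scanning for consecutive runs:
  Group 1: 'b' x 4 (positions 0-3)
  Group 2: 'c' x 1 (positions 4-4)
  Group 3: 'e' x 1 (positions 5-5)
  Group 4: 'b' x 2 (positions 6-7)
  Group 5: 'd' x 1 (positions 8-8)
  Group 6: 'a' x 1 (positions 9-9)
Total groups: 6

6


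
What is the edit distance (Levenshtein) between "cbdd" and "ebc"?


Computing edit distance: "cbdd" -> "ebc"
DP table:
           e    b    c
      0    1    2    3
  c   1    1    2    2
  b   2    2    1    2
  d   3    3    2    2
  d   4    4    3    3
Edit distance = dp[4][3] = 3

3


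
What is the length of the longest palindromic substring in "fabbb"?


Input: "fabbb"
Checking substrings for palindromes:
  [2:5] "bbb" (len 3) => palindrome
  [2:4] "bb" (len 2) => palindrome
  [3:5] "bb" (len 2) => palindrome
Longest palindromic substring: "bbb" with length 3

3


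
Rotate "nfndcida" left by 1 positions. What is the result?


Input: "nfndcida", rotate left by 1
First 1 characters: "n"
Remaining characters: "fndcida"
Concatenate remaining + first: "fndcida" + "n" = "fndcidan"

fndcidan


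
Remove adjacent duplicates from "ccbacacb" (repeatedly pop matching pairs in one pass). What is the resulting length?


Input: ccbacacb
Stack-based adjacent duplicate removal:
  Read 'c': push. Stack: c
  Read 'c': matches stack top 'c' => pop. Stack: (empty)
  Read 'b': push. Stack: b
  Read 'a': push. Stack: ba
  Read 'c': push. Stack: bac
  Read 'a': push. Stack: baca
  Read 'c': push. Stack: bacac
  Read 'b': push. Stack: bacacb
Final stack: "bacacb" (length 6)

6


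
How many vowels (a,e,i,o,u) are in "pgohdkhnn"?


Input: pgohdkhnn
Checking each character:
  'p' at position 0: consonant
  'g' at position 1: consonant
  'o' at position 2: vowel (running total: 1)
  'h' at position 3: consonant
  'd' at position 4: consonant
  'k' at position 5: consonant
  'h' at position 6: consonant
  'n' at position 7: consonant
  'n' at position 8: consonant
Total vowels: 1

1


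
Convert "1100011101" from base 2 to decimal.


Input: "1100011101" in base 2
Positional expansion:
  Digit '1' (value 1) x 2^9 = 512
  Digit '1' (value 1) x 2^8 = 256
  Digit '0' (value 0) x 2^7 = 0
  Digit '0' (value 0) x 2^6 = 0
  Digit '0' (value 0) x 2^5 = 0
  Digit '1' (value 1) x 2^4 = 16
  Digit '1' (value 1) x 2^3 = 8
  Digit '1' (value 1) x 2^2 = 4
  Digit '0' (value 0) x 2^1 = 0
  Digit '1' (value 1) x 2^0 = 1
Sum = 797

797


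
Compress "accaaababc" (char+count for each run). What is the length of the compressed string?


Input: accaaababc
Runs:
  'a' x 1 => "a1"
  'c' x 2 => "c2"
  'a' x 3 => "a3"
  'b' x 1 => "b1"
  'a' x 1 => "a1"
  'b' x 1 => "b1"
  'c' x 1 => "c1"
Compressed: "a1c2a3b1a1b1c1"
Compressed length: 14

14


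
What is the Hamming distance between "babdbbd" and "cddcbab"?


Comparing "babdbbd" and "cddcbab" position by position:
  Position 0: 'b' vs 'c' => differ
  Position 1: 'a' vs 'd' => differ
  Position 2: 'b' vs 'd' => differ
  Position 3: 'd' vs 'c' => differ
  Position 4: 'b' vs 'b' => same
  Position 5: 'b' vs 'a' => differ
  Position 6: 'd' vs 'b' => differ
Total differences (Hamming distance): 6

6


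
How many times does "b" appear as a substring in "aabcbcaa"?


Searching for "b" in "aabcbcaa"
Scanning each position:
  Position 0: "a" => no
  Position 1: "a" => no
  Position 2: "b" => MATCH
  Position 3: "c" => no
  Position 4: "b" => MATCH
  Position 5: "c" => no
  Position 6: "a" => no
  Position 7: "a" => no
Total occurrences: 2

2


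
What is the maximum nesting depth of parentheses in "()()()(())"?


Input: "()()()(())"
Tracking depth:
  Position 0 '(': depth becomes 1
  Position 1 ')': depth becomes 0
  Position 2 '(': depth becomes 1
  Position 3 ')': depth becomes 0
  Position 4 '(': depth becomes 1
  Position 5 ')': depth becomes 0
  Position 6 '(': depth becomes 1
  Position 7 '(': depth becomes 2
  Position 8 ')': depth becomes 1
  Position 9 ')': depth becomes 0
Maximum depth reached: 2

2


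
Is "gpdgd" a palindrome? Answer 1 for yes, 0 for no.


Input: gpdgd
Reversed: dgdpg
  Compare pos 0 ('g') with pos 4 ('d'): MISMATCH
  Compare pos 1 ('p') with pos 3 ('g'): MISMATCH
Result: not a palindrome

0


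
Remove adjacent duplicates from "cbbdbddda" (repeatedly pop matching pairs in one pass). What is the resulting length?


Input: cbbdbddda
Stack-based adjacent duplicate removal:
  Read 'c': push. Stack: c
  Read 'b': push. Stack: cb
  Read 'b': matches stack top 'b' => pop. Stack: c
  Read 'd': push. Stack: cd
  Read 'b': push. Stack: cdb
  Read 'd': push. Stack: cdbd
  Read 'd': matches stack top 'd' => pop. Stack: cdb
  Read 'd': push. Stack: cdbd
  Read 'a': push. Stack: cdbda
Final stack: "cdbda" (length 5)

5


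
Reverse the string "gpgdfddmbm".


Input: gpgdfddmbm
Reading characters right to left:
  Position 9: 'm'
  Position 8: 'b'
  Position 7: 'm'
  Position 6: 'd'
  Position 5: 'd'
  Position 4: 'f'
  Position 3: 'd'
  Position 2: 'g'
  Position 1: 'p'
  Position 0: 'g'
Reversed: mbmddfdgpg

mbmddfdgpg


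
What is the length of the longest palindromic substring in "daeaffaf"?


Input: "daeaffaf"
Checking substrings for palindromes:
  [3:7] "affa" (len 4) => palindrome
  [1:4] "aea" (len 3) => palindrome
  [5:8] "faf" (len 3) => palindrome
  [4:6] "ff" (len 2) => palindrome
Longest palindromic substring: "affa" with length 4

4


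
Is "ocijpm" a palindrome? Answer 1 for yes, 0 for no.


Input: ocijpm
Reversed: mpjico
  Compare pos 0 ('o') with pos 5 ('m'): MISMATCH
  Compare pos 1 ('c') with pos 4 ('p'): MISMATCH
  Compare pos 2 ('i') with pos 3 ('j'): MISMATCH
Result: not a palindrome

0


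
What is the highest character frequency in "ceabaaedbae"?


Input: ceabaaedbae
Character counts:
  'a': 4
  'b': 2
  'c': 1
  'd': 1
  'e': 3
Maximum frequency: 4

4


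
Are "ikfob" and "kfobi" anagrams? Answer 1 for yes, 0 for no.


Strings: "ikfob", "kfobi"
Sorted first:  bfiko
Sorted second: bfiko
Sorted forms match => anagrams

1


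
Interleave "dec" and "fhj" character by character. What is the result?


Interleaving "dec" and "fhj":
  Position 0: 'd' from first, 'f' from second => "df"
  Position 1: 'e' from first, 'h' from second => "eh"
  Position 2: 'c' from first, 'j' from second => "cj"
Result: dfehcj

dfehcj


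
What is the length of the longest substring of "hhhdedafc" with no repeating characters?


Input: "hhhdedafc"
Sliding window (track last position of each char):
  Position 0 ('h'): window [0,0] length 1 -- new best
  Position 1 ('h'): repeat (last at 0), move window start to 1
  Position 1 ('h'): window [1,1] length 1
  Position 2 ('h'): repeat (last at 1), move window start to 2
  Position 2 ('h'): window [2,2] length 1
  Position 3 ('d'): window [2,3] length 2 -- new best
  Position 4 ('e'): window [2,4] length 3 -- new best
  Position 5 ('d'): repeat (last at 3), move window start to 4
  Position 5 ('d'): window [4,5] length 2
  Position 6 ('a'): window [4,6] length 3
  Position 7 ('f'): window [4,7] length 4 -- new best
  Position 8 ('c'): window [4,8] length 5 -- new best
Longest substring with no repeats: "edafc" with length 5

5


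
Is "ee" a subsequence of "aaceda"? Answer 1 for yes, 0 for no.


Check if "ee" is a subsequence of "aaceda"
Greedy scan:
  Position 0 ('a'): no match needed
  Position 1 ('a'): no match needed
  Position 2 ('c'): no match needed
  Position 3 ('e'): matches sub[0] = 'e'
  Position 4 ('d'): no match needed
  Position 5 ('a'): no match needed
Only matched 1/2 characters => not a subsequence

0


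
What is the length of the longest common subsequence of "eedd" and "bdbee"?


LCS of "eedd" and "bdbee"
DP table:
           b    d    b    e    e
      0    0    0    0    0    0
  e   0    0    0    0    1    1
  e   0    0    0    0    1    2
  d   0    0    1    1    1    2
  d   0    0    1    1    1    2
LCS length = dp[4][5] = 2

2


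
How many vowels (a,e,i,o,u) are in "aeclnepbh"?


Input: aeclnepbh
Checking each character:
  'a' at position 0: vowel (running total: 1)
  'e' at position 1: vowel (running total: 2)
  'c' at position 2: consonant
  'l' at position 3: consonant
  'n' at position 4: consonant
  'e' at position 5: vowel (running total: 3)
  'p' at position 6: consonant
  'b' at position 7: consonant
  'h' at position 8: consonant
Total vowels: 3

3


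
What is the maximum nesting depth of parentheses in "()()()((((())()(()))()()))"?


Input: "()()()((((())()(()))()()))"
Tracking depth:
  Position 0 '(': depth becomes 1
  Position 1 ')': depth becomes 0
  Position 2 '(': depth becomes 1
  Position 3 ')': depth becomes 0
  Position 4 '(': depth becomes 1
  Position 5 ')': depth becomes 0
  Position 6 '(': depth becomes 1
  Position 7 '(': depth becomes 2
  Position 8 '(': depth becomes 3
  Position 9 '(': depth becomes 4
  Position 10 '(': depth becomes 5
  Position 11 ')': depth becomes 4
  Position 12 ')': depth becomes 3
  Position 13 '(': depth becomes 4
  Position 14 ')': depth becomes 3
  Position 15 '(': depth becomes 4
  Position 16 '(': depth becomes 5
  Position 17 ')': depth becomes 4
  Position 18 ')': depth becomes 3
  Position 19 ')': depth becomes 2
  Position 20 '(': depth becomes 3
  Position 21 ')': depth becomes 2
  Position 22 '(': depth becomes 3
  Position 23 ')': depth becomes 2
  Position 24 ')': depth becomes 1
  Position 25 ')': depth becomes 0
Maximum depth reached: 5

5


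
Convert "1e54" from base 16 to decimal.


Input: "1e54" in base 16
Positional expansion:
  Digit '1' (value 1) x 16^3 = 4096
  Digit 'e' (value 14) x 16^2 = 3584
  Digit '5' (value 5) x 16^1 = 80
  Digit '4' (value 4) x 16^0 = 4
Sum = 7764

7764


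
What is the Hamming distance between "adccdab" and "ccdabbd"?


Comparing "adccdab" and "ccdabbd" position by position:
  Position 0: 'a' vs 'c' => differ
  Position 1: 'd' vs 'c' => differ
  Position 2: 'c' vs 'd' => differ
  Position 3: 'c' vs 'a' => differ
  Position 4: 'd' vs 'b' => differ
  Position 5: 'a' vs 'b' => differ
  Position 6: 'b' vs 'd' => differ
Total differences (Hamming distance): 7

7


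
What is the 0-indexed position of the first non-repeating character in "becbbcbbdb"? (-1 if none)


Input: becbbcbbdb
Character frequencies:
  'b': 6
  'c': 2
  'd': 1
  'e': 1
Scanning left to right for freq == 1:
  Position 0 ('b'): freq=6, skip
  Position 1 ('e'): unique! => answer = 1

1


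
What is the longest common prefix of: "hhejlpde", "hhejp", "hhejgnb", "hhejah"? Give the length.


Words: hhejlpde, hhejp, hhejgnb, hhejah
  Position 0: all 'h' => match
  Position 1: all 'h' => match
  Position 2: all 'e' => match
  Position 3: all 'j' => match
  Position 4: ('l', 'p', 'g', 'a') => mismatch, stop
LCP = "hhej" (length 4)

4


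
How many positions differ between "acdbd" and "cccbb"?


Comparing "acdbd" and "cccbb" position by position:
  Position 0: 'a' vs 'c' => DIFFER
  Position 1: 'c' vs 'c' => same
  Position 2: 'd' vs 'c' => DIFFER
  Position 3: 'b' vs 'b' => same
  Position 4: 'd' vs 'b' => DIFFER
Positions that differ: 3

3


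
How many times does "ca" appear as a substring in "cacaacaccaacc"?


Searching for "ca" in "cacaacaccaacc"
Scanning each position:
  Position 0: "ca" => MATCH
  Position 1: "ac" => no
  Position 2: "ca" => MATCH
  Position 3: "aa" => no
  Position 4: "ac" => no
  Position 5: "ca" => MATCH
  Position 6: "ac" => no
  Position 7: "cc" => no
  Position 8: "ca" => MATCH
  Position 9: "aa" => no
  Position 10: "ac" => no
  Position 11: "cc" => no
Total occurrences: 4

4


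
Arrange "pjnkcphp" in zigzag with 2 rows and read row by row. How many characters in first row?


Zigzag "pjnkcphp" into 2 rows:
Placing characters:
  'p' => row 0
  'j' => row 1
  'n' => row 0
  'k' => row 1
  'c' => row 0
  'p' => row 1
  'h' => row 0
  'p' => row 1
Rows:
  Row 0: "pnch"
  Row 1: "jkpp"
First row length: 4

4


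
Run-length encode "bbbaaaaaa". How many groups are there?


Input: bbbaaaaaa
Scanning for consecutive runs:
  Group 1: 'b' x 3 (positions 0-2)
  Group 2: 'a' x 6 (positions 3-8)
Total groups: 2

2


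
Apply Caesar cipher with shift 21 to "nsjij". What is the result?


Caesar cipher: shift "nsjij" by 21
  'n' (pos 13) + 21 = pos 8 = 'i'
  's' (pos 18) + 21 = pos 13 = 'n'
  'j' (pos 9) + 21 = pos 4 = 'e'
  'i' (pos 8) + 21 = pos 3 = 'd'
  'j' (pos 9) + 21 = pos 4 = 'e'
Result: inede

inede


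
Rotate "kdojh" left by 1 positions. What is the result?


Input: "kdojh", rotate left by 1
First 1 characters: "k"
Remaining characters: "dojh"
Concatenate remaining + first: "dojh" + "k" = "dojhk"

dojhk


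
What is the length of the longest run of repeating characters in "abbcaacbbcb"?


Input: "abbcaacbbcb"
Scanning for longest run:
  Position 1 ('b'): new char, reset run to 1
  Position 2 ('b'): continues run of 'b', length=2
  Position 3 ('c'): new char, reset run to 1
  Position 4 ('a'): new char, reset run to 1
  Position 5 ('a'): continues run of 'a', length=2
  Position 6 ('c'): new char, reset run to 1
  Position 7 ('b'): new char, reset run to 1
  Position 8 ('b'): continues run of 'b', length=2
  Position 9 ('c'): new char, reset run to 1
  Position 10 ('b'): new char, reset run to 1
Longest run: 'b' with length 2

2


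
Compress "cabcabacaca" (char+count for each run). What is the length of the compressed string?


Input: cabcabacaca
Runs:
  'c' x 1 => "c1"
  'a' x 1 => "a1"
  'b' x 1 => "b1"
  'c' x 1 => "c1"
  'a' x 1 => "a1"
  'b' x 1 => "b1"
  'a' x 1 => "a1"
  'c' x 1 => "c1"
  'a' x 1 => "a1"
  'c' x 1 => "c1"
  'a' x 1 => "a1"
Compressed: "c1a1b1c1a1b1a1c1a1c1a1"
Compressed length: 22

22


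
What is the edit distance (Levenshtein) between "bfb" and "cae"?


Computing edit distance: "bfb" -> "cae"
DP table:
           c    a    e
      0    1    2    3
  b   1    1    2    3
  f   2    2    2    3
  b   3    3    3    3
Edit distance = dp[3][3] = 3

3


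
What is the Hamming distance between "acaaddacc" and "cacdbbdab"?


Comparing "acaaddacc" and "cacdbbdab" position by position:
  Position 0: 'a' vs 'c' => differ
  Position 1: 'c' vs 'a' => differ
  Position 2: 'a' vs 'c' => differ
  Position 3: 'a' vs 'd' => differ
  Position 4: 'd' vs 'b' => differ
  Position 5: 'd' vs 'b' => differ
  Position 6: 'a' vs 'd' => differ
  Position 7: 'c' vs 'a' => differ
  Position 8: 'c' vs 'b' => differ
Total differences (Hamming distance): 9

9


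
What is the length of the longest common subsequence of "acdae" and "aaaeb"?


LCS of "acdae" and "aaaeb"
DP table:
           a    a    a    e    b
      0    0    0    0    0    0
  a   0    1    1    1    1    1
  c   0    1    1    1    1    1
  d   0    1    1    1    1    1
  a   0    1    2    2    2    2
  e   0    1    2    2    3    3
LCS length = dp[5][5] = 3

3


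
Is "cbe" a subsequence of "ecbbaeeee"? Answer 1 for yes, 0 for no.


Check if "cbe" is a subsequence of "ecbbaeeee"
Greedy scan:
  Position 0 ('e'): no match needed
  Position 1 ('c'): matches sub[0] = 'c'
  Position 2 ('b'): matches sub[1] = 'b'
  Position 3 ('b'): no match needed
  Position 4 ('a'): no match needed
  Position 5 ('e'): matches sub[2] = 'e'
  Position 6 ('e'): no match needed
  Position 7 ('e'): no match needed
  Position 8 ('e'): no match needed
All 3 characters matched => is a subsequence

1


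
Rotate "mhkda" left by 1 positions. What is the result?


Input: "mhkda", rotate left by 1
First 1 characters: "m"
Remaining characters: "hkda"
Concatenate remaining + first: "hkda" + "m" = "hkdam"

hkdam


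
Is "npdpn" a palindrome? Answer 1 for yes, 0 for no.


Input: npdpn
Reversed: npdpn
  Compare pos 0 ('n') with pos 4 ('n'): match
  Compare pos 1 ('p') with pos 3 ('p'): match
Result: palindrome

1


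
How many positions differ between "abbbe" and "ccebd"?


Comparing "abbbe" and "ccebd" position by position:
  Position 0: 'a' vs 'c' => DIFFER
  Position 1: 'b' vs 'c' => DIFFER
  Position 2: 'b' vs 'e' => DIFFER
  Position 3: 'b' vs 'b' => same
  Position 4: 'e' vs 'd' => DIFFER
Positions that differ: 4

4


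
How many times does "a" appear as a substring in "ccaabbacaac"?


Searching for "a" in "ccaabbacaac"
Scanning each position:
  Position 0: "c" => no
  Position 1: "c" => no
  Position 2: "a" => MATCH
  Position 3: "a" => MATCH
  Position 4: "b" => no
  Position 5: "b" => no
  Position 6: "a" => MATCH
  Position 7: "c" => no
  Position 8: "a" => MATCH
  Position 9: "a" => MATCH
  Position 10: "c" => no
Total occurrences: 5

5


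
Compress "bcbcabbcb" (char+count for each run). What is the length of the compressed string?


Input: bcbcabbcb
Runs:
  'b' x 1 => "b1"
  'c' x 1 => "c1"
  'b' x 1 => "b1"
  'c' x 1 => "c1"
  'a' x 1 => "a1"
  'b' x 2 => "b2"
  'c' x 1 => "c1"
  'b' x 1 => "b1"
Compressed: "b1c1b1c1a1b2c1b1"
Compressed length: 16

16


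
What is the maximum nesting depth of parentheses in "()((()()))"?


Input: "()((()()))"
Tracking depth:
  Position 0 '(': depth becomes 1
  Position 1 ')': depth becomes 0
  Position 2 '(': depth becomes 1
  Position 3 '(': depth becomes 2
  Position 4 '(': depth becomes 3
  Position 5 ')': depth becomes 2
  Position 6 '(': depth becomes 3
  Position 7 ')': depth becomes 2
  Position 8 ')': depth becomes 1
  Position 9 ')': depth becomes 0
Maximum depth reached: 3

3


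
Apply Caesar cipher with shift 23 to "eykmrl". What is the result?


Caesar cipher: shift "eykmrl" by 23
  'e' (pos 4) + 23 = pos 1 = 'b'
  'y' (pos 24) + 23 = pos 21 = 'v'
  'k' (pos 10) + 23 = pos 7 = 'h'
  'm' (pos 12) + 23 = pos 9 = 'j'
  'r' (pos 17) + 23 = pos 14 = 'o'
  'l' (pos 11) + 23 = pos 8 = 'i'
Result: bvhjoi

bvhjoi


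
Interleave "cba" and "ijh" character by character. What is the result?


Interleaving "cba" and "ijh":
  Position 0: 'c' from first, 'i' from second => "ci"
  Position 1: 'b' from first, 'j' from second => "bj"
  Position 2: 'a' from first, 'h' from second => "ah"
Result: cibjah

cibjah


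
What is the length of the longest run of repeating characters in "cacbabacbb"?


Input: "cacbabacbb"
Scanning for longest run:
  Position 1 ('a'): new char, reset run to 1
  Position 2 ('c'): new char, reset run to 1
  Position 3 ('b'): new char, reset run to 1
  Position 4 ('a'): new char, reset run to 1
  Position 5 ('b'): new char, reset run to 1
  Position 6 ('a'): new char, reset run to 1
  Position 7 ('c'): new char, reset run to 1
  Position 8 ('b'): new char, reset run to 1
  Position 9 ('b'): continues run of 'b', length=2
Longest run: 'b' with length 2

2


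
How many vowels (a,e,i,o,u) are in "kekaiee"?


Input: kekaiee
Checking each character:
  'k' at position 0: consonant
  'e' at position 1: vowel (running total: 1)
  'k' at position 2: consonant
  'a' at position 3: vowel (running total: 2)
  'i' at position 4: vowel (running total: 3)
  'e' at position 5: vowel (running total: 4)
  'e' at position 6: vowel (running total: 5)
Total vowels: 5

5


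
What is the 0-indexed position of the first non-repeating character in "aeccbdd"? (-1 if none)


Input: aeccbdd
Character frequencies:
  'a': 1
  'b': 1
  'c': 2
  'd': 2
  'e': 1
Scanning left to right for freq == 1:
  Position 0 ('a'): unique! => answer = 0

0


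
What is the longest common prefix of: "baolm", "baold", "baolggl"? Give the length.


Words: baolm, baold, baolggl
  Position 0: all 'b' => match
  Position 1: all 'a' => match
  Position 2: all 'o' => match
  Position 3: all 'l' => match
  Position 4: ('m', 'd', 'g') => mismatch, stop
LCP = "baol" (length 4)

4


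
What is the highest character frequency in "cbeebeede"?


Input: cbeebeede
Character counts:
  'b': 2
  'c': 1
  'd': 1
  'e': 5
Maximum frequency: 5

5


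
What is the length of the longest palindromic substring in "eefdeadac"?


Input: "eefdeadac"
Checking substrings for palindromes:
  [5:8] "ada" (len 3) => palindrome
  [0:2] "ee" (len 2) => palindrome
Longest palindromic substring: "ada" with length 3

3


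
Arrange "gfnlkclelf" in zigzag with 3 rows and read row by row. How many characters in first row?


Zigzag "gfnlkclelf" into 3 rows:
Placing characters:
  'g' => row 0
  'f' => row 1
  'n' => row 2
  'l' => row 1
  'k' => row 0
  'c' => row 1
  'l' => row 2
  'e' => row 1
  'l' => row 0
  'f' => row 1
Rows:
  Row 0: "gkl"
  Row 1: "flcef"
  Row 2: "nl"
First row length: 3

3


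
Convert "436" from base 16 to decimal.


Input: "436" in base 16
Positional expansion:
  Digit '4' (value 4) x 16^2 = 1024
  Digit '3' (value 3) x 16^1 = 48
  Digit '6' (value 6) x 16^0 = 6
Sum = 1078

1078


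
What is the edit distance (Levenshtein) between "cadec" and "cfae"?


Computing edit distance: "cadec" -> "cfae"
DP table:
           c    f    a    e
      0    1    2    3    4
  c   1    0    1    2    3
  a   2    1    1    1    2
  d   3    2    2    2    2
  e   4    3    3    3    2
  c   5    4    4    4    3
Edit distance = dp[5][4] = 3

3


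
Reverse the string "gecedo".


Input: gecedo
Reading characters right to left:
  Position 5: 'o'
  Position 4: 'd'
  Position 3: 'e'
  Position 2: 'c'
  Position 1: 'e'
  Position 0: 'g'
Reversed: odeceg

odeceg


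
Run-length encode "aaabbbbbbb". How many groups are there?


Input: aaabbbbbbb
Scanning for consecutive runs:
  Group 1: 'a' x 3 (positions 0-2)
  Group 2: 'b' x 7 (positions 3-9)
Total groups: 2

2


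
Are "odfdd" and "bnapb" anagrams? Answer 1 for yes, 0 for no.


Strings: "odfdd", "bnapb"
Sorted first:  dddfo
Sorted second: abbnp
Differ at position 0: 'd' vs 'a' => not anagrams

0


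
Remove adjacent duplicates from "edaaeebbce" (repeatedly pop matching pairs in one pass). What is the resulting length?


Input: edaaeebbce
Stack-based adjacent duplicate removal:
  Read 'e': push. Stack: e
  Read 'd': push. Stack: ed
  Read 'a': push. Stack: eda
  Read 'a': matches stack top 'a' => pop. Stack: ed
  Read 'e': push. Stack: ede
  Read 'e': matches stack top 'e' => pop. Stack: ed
  Read 'b': push. Stack: edb
  Read 'b': matches stack top 'b' => pop. Stack: ed
  Read 'c': push. Stack: edc
  Read 'e': push. Stack: edce
Final stack: "edce" (length 4)

4


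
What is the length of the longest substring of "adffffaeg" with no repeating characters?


Input: "adffffaeg"
Sliding window (track last position of each char):
  Position 0 ('a'): window [0,0] length 1 -- new best
  Position 1 ('d'): window [0,1] length 2 -- new best
  Position 2 ('f'): window [0,2] length 3 -- new best
  Position 3 ('f'): repeat (last at 2), move window start to 3
  Position 3 ('f'): window [3,3] length 1
  Position 4 ('f'): repeat (last at 3), move window start to 4
  Position 4 ('f'): window [4,4] length 1
  Position 5 ('f'): repeat (last at 4), move window start to 5
  Position 5 ('f'): window [5,5] length 1
  Position 6 ('a'): window [5,6] length 2
  Position 7 ('e'): window [5,7] length 3
  Position 8 ('g'): window [5,8] length 4 -- new best
Longest substring with no repeats: "faeg" with length 4

4


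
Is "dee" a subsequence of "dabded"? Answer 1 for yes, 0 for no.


Check if "dee" is a subsequence of "dabded"
Greedy scan:
  Position 0 ('d'): matches sub[0] = 'd'
  Position 1 ('a'): no match needed
  Position 2 ('b'): no match needed
  Position 3 ('d'): no match needed
  Position 4 ('e'): matches sub[1] = 'e'
  Position 5 ('d'): no match needed
Only matched 2/3 characters => not a subsequence

0


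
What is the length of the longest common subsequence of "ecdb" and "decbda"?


LCS of "ecdb" and "decbda"
DP table:
           d    e    c    b    d    a
      0    0    0    0    0    0    0
  e   0    0    1    1    1    1    1
  c   0    0    1    2    2    2    2
  d   0    1    1    2    2    3    3
  b   0    1    1    2    3    3    3
LCS length = dp[4][6] = 3

3


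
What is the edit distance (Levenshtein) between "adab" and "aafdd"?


Computing edit distance: "adab" -> "aafdd"
DP table:
           a    a    f    d    d
      0    1    2    3    4    5
  a   1    0    1    2    3    4
  d   2    1    1    2    2    3
  a   3    2    1    2    3    3
  b   4    3    2    2    3    4
Edit distance = dp[4][5] = 4

4


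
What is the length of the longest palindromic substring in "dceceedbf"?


Input: "dceceedbf"
Checking substrings for palindromes:
  [1:4] "cec" (len 3) => palindrome
  [2:5] "ece" (len 3) => palindrome
  [4:6] "ee" (len 2) => palindrome
Longest palindromic substring: "cec" with length 3

3


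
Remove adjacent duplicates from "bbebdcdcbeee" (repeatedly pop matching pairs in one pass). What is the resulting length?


Input: bbebdcdcbeee
Stack-based adjacent duplicate removal:
  Read 'b': push. Stack: b
  Read 'b': matches stack top 'b' => pop. Stack: (empty)
  Read 'e': push. Stack: e
  Read 'b': push. Stack: eb
  Read 'd': push. Stack: ebd
  Read 'c': push. Stack: ebdc
  Read 'd': push. Stack: ebdcd
  Read 'c': push. Stack: ebdcdc
  Read 'b': push. Stack: ebdcdcb
  Read 'e': push. Stack: ebdcdcbe
  Read 'e': matches stack top 'e' => pop. Stack: ebdcdcb
  Read 'e': push. Stack: ebdcdcbe
Final stack: "ebdcdcbe" (length 8)

8


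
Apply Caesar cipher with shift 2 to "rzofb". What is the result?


Caesar cipher: shift "rzofb" by 2
  'r' (pos 17) + 2 = pos 19 = 't'
  'z' (pos 25) + 2 = pos 1 = 'b'
  'o' (pos 14) + 2 = pos 16 = 'q'
  'f' (pos 5) + 2 = pos 7 = 'h'
  'b' (pos 1) + 2 = pos 3 = 'd'
Result: tbqhd

tbqhd


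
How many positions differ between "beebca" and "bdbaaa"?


Comparing "beebca" and "bdbaaa" position by position:
  Position 0: 'b' vs 'b' => same
  Position 1: 'e' vs 'd' => DIFFER
  Position 2: 'e' vs 'b' => DIFFER
  Position 3: 'b' vs 'a' => DIFFER
  Position 4: 'c' vs 'a' => DIFFER
  Position 5: 'a' vs 'a' => same
Positions that differ: 4

4


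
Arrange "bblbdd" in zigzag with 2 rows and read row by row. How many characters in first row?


Zigzag "bblbdd" into 2 rows:
Placing characters:
  'b' => row 0
  'b' => row 1
  'l' => row 0
  'b' => row 1
  'd' => row 0
  'd' => row 1
Rows:
  Row 0: "bld"
  Row 1: "bbd"
First row length: 3

3


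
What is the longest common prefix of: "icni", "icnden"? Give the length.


Words: icni, icnden
  Position 0: all 'i' => match
  Position 1: all 'c' => match
  Position 2: all 'n' => match
  Position 3: ('i', 'd') => mismatch, stop
LCP = "icn" (length 3)

3


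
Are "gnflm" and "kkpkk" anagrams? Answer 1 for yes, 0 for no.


Strings: "gnflm", "kkpkk"
Sorted first:  fglmn
Sorted second: kkkkp
Differ at position 0: 'f' vs 'k' => not anagrams

0


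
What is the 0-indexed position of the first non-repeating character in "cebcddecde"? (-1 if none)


Input: cebcddecde
Character frequencies:
  'b': 1
  'c': 3
  'd': 3
  'e': 3
Scanning left to right for freq == 1:
  Position 0 ('c'): freq=3, skip
  Position 1 ('e'): freq=3, skip
  Position 2 ('b'): unique! => answer = 2

2


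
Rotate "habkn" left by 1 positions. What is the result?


Input: "habkn", rotate left by 1
First 1 characters: "h"
Remaining characters: "abkn"
Concatenate remaining + first: "abkn" + "h" = "abknh"

abknh


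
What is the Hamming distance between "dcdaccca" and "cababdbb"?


Comparing "dcdaccca" and "cababdbb" position by position:
  Position 0: 'd' vs 'c' => differ
  Position 1: 'c' vs 'a' => differ
  Position 2: 'd' vs 'b' => differ
  Position 3: 'a' vs 'a' => same
  Position 4: 'c' vs 'b' => differ
  Position 5: 'c' vs 'd' => differ
  Position 6: 'c' vs 'b' => differ
  Position 7: 'a' vs 'b' => differ
Total differences (Hamming distance): 7

7


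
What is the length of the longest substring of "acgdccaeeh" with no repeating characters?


Input: "acgdccaeeh"
Sliding window (track last position of each char):
  Position 0 ('a'): window [0,0] length 1 -- new best
  Position 1 ('c'): window [0,1] length 2 -- new best
  Position 2 ('g'): window [0,2] length 3 -- new best
  Position 3 ('d'): window [0,3] length 4 -- new best
  Position 4 ('c'): repeat (last at 1), move window start to 2
  Position 4 ('c'): window [2,4] length 3
  Position 5 ('c'): repeat (last at 4), move window start to 5
  Position 5 ('c'): window [5,5] length 1
  Position 6 ('a'): window [5,6] length 2
  Position 7 ('e'): window [5,7] length 3
  Position 8 ('e'): repeat (last at 7), move window start to 8
  Position 8 ('e'): window [8,8] length 1
  Position 9 ('h'): window [8,9] length 2
Longest substring with no repeats: "acgd" with length 4

4


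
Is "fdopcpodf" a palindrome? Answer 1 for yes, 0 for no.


Input: fdopcpodf
Reversed: fdopcpodf
  Compare pos 0 ('f') with pos 8 ('f'): match
  Compare pos 1 ('d') with pos 7 ('d'): match
  Compare pos 2 ('o') with pos 6 ('o'): match
  Compare pos 3 ('p') with pos 5 ('p'): match
Result: palindrome

1


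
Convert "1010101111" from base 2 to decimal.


Input: "1010101111" in base 2
Positional expansion:
  Digit '1' (value 1) x 2^9 = 512
  Digit '0' (value 0) x 2^8 = 0
  Digit '1' (value 1) x 2^7 = 128
  Digit '0' (value 0) x 2^6 = 0
  Digit '1' (value 1) x 2^5 = 32
  Digit '0' (value 0) x 2^4 = 0
  Digit '1' (value 1) x 2^3 = 8
  Digit '1' (value 1) x 2^2 = 4
  Digit '1' (value 1) x 2^1 = 2
  Digit '1' (value 1) x 2^0 = 1
Sum = 687

687


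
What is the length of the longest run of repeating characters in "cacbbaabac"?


Input: "cacbbaabac"
Scanning for longest run:
  Position 1 ('a'): new char, reset run to 1
  Position 2 ('c'): new char, reset run to 1
  Position 3 ('b'): new char, reset run to 1
  Position 4 ('b'): continues run of 'b', length=2
  Position 5 ('a'): new char, reset run to 1
  Position 6 ('a'): continues run of 'a', length=2
  Position 7 ('b'): new char, reset run to 1
  Position 8 ('a'): new char, reset run to 1
  Position 9 ('c'): new char, reset run to 1
Longest run: 'b' with length 2

2


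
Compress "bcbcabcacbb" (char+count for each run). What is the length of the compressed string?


Input: bcbcabcacbb
Runs:
  'b' x 1 => "b1"
  'c' x 1 => "c1"
  'b' x 1 => "b1"
  'c' x 1 => "c1"
  'a' x 1 => "a1"
  'b' x 1 => "b1"
  'c' x 1 => "c1"
  'a' x 1 => "a1"
  'c' x 1 => "c1"
  'b' x 2 => "b2"
Compressed: "b1c1b1c1a1b1c1a1c1b2"
Compressed length: 20

20


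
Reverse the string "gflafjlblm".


Input: gflafjlblm
Reading characters right to left:
  Position 9: 'm'
  Position 8: 'l'
  Position 7: 'b'
  Position 6: 'l'
  Position 5: 'j'
  Position 4: 'f'
  Position 3: 'a'
  Position 2: 'l'
  Position 1: 'f'
  Position 0: 'g'
Reversed: mlbljfalfg

mlbljfalfg


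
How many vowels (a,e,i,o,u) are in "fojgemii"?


Input: fojgemii
Checking each character:
  'f' at position 0: consonant
  'o' at position 1: vowel (running total: 1)
  'j' at position 2: consonant
  'g' at position 3: consonant
  'e' at position 4: vowel (running total: 2)
  'm' at position 5: consonant
  'i' at position 6: vowel (running total: 3)
  'i' at position 7: vowel (running total: 4)
Total vowels: 4

4


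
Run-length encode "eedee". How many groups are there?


Input: eedee
Scanning for consecutive runs:
  Group 1: 'e' x 2 (positions 0-1)
  Group 2: 'd' x 1 (positions 2-2)
  Group 3: 'e' x 2 (positions 3-4)
Total groups: 3

3


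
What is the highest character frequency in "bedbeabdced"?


Input: bedbeabdced
Character counts:
  'a': 1
  'b': 3
  'c': 1
  'd': 3
  'e': 3
Maximum frequency: 3

3


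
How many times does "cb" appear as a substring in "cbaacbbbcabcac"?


Searching for "cb" in "cbaacbbbcabcac"
Scanning each position:
  Position 0: "cb" => MATCH
  Position 1: "ba" => no
  Position 2: "aa" => no
  Position 3: "ac" => no
  Position 4: "cb" => MATCH
  Position 5: "bb" => no
  Position 6: "bb" => no
  Position 7: "bc" => no
  Position 8: "ca" => no
  Position 9: "ab" => no
  Position 10: "bc" => no
  Position 11: "ca" => no
  Position 12: "ac" => no
Total occurrences: 2

2


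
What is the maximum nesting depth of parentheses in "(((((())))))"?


Input: "(((((())))))"
Tracking depth:
  Position 0 '(': depth becomes 1
  Position 1 '(': depth becomes 2
  Position 2 '(': depth becomes 3
  Position 3 '(': depth becomes 4
  Position 4 '(': depth becomes 5
  Position 5 '(': depth becomes 6
  Position 6 ')': depth becomes 5
  Position 7 ')': depth becomes 4
  Position 8 ')': depth becomes 3
  Position 9 ')': depth becomes 2
  Position 10 ')': depth becomes 1
  Position 11 ')': depth becomes 0
Maximum depth reached: 6

6


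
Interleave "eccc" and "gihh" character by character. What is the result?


Interleaving "eccc" and "gihh":
  Position 0: 'e' from first, 'g' from second => "eg"
  Position 1: 'c' from first, 'i' from second => "ci"
  Position 2: 'c' from first, 'h' from second => "ch"
  Position 3: 'c' from first, 'h' from second => "ch"
Result: egcichch

egcichch


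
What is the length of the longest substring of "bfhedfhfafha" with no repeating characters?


Input: "bfhedfhfafha"
Sliding window (track last position of each char):
  Position 0 ('b'): window [0,0] length 1 -- new best
  Position 1 ('f'): window [0,1] length 2 -- new best
  Position 2 ('h'): window [0,2] length 3 -- new best
  Position 3 ('e'): window [0,3] length 4 -- new best
  Position 4 ('d'): window [0,4] length 5 -- new best
  Position 5 ('f'): repeat (last at 1), move window start to 2
  Position 5 ('f'): window [2,5] length 4
  Position 6 ('h'): repeat (last at 2), move window start to 3
  Position 6 ('h'): window [3,6] length 4
  Position 7 ('f'): repeat (last at 5), move window start to 6
  Position 7 ('f'): window [6,7] length 2
  Position 8 ('a'): window [6,8] length 3
  Position 9 ('f'): repeat (last at 7), move window start to 8
  Position 9 ('f'): window [8,9] length 2
  Position 10 ('h'): window [8,10] length 3
  Position 11 ('a'): repeat (last at 8), move window start to 9
  Position 11 ('a'): window [9,11] length 3
Longest substring with no repeats: "bfhed" with length 5

5


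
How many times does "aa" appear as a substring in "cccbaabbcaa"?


Searching for "aa" in "cccbaabbcaa"
Scanning each position:
  Position 0: "cc" => no
  Position 1: "cc" => no
  Position 2: "cb" => no
  Position 3: "ba" => no
  Position 4: "aa" => MATCH
  Position 5: "ab" => no
  Position 6: "bb" => no
  Position 7: "bc" => no
  Position 8: "ca" => no
  Position 9: "aa" => MATCH
Total occurrences: 2

2


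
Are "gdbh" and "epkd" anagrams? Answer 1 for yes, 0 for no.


Strings: "gdbh", "epkd"
Sorted first:  bdgh
Sorted second: dekp
Differ at position 0: 'b' vs 'd' => not anagrams

0


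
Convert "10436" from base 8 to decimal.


Input: "10436" in base 8
Positional expansion:
  Digit '1' (value 1) x 8^4 = 4096
  Digit '0' (value 0) x 8^3 = 0
  Digit '4' (value 4) x 8^2 = 256
  Digit '3' (value 3) x 8^1 = 24
  Digit '6' (value 6) x 8^0 = 6
Sum = 4382

4382


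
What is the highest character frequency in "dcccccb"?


Input: dcccccb
Character counts:
  'b': 1
  'c': 5
  'd': 1
Maximum frequency: 5

5
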